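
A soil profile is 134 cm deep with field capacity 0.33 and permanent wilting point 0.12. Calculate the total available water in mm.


AWC = (FC - PWP) * d * 10
AWC = (0.33 - 0.12) * 134 * 10
AWC = 0.2100 * 134 * 10

281.4000 mm


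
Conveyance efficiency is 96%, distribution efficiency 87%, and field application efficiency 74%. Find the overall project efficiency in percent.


Ec = 0.96, Eb = 0.87, Ea = 0.74
E = 0.96 * 0.87 * 0.74 * 100 = 61.8048%

61.8048 %


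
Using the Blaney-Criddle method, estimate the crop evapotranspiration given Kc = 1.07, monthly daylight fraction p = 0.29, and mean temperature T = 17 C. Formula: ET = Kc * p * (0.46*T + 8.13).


ET = Kc * p * (0.46*T + 8.13)
ET = 1.07 * 0.29 * (0.46*17 + 8.13)
ET = 1.07 * 0.29 * 15.9500

4.9493 mm/day


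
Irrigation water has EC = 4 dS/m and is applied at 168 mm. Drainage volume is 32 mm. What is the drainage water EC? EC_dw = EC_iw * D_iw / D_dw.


EC_dw = EC_iw * D_iw / D_dw
EC_dw = 4 * 168 / 32
EC_dw = 672 / 32

21.0000 dS/m


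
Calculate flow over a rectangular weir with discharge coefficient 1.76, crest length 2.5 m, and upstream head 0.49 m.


Q = C * L * H^(3/2) = 1.76 * 2.5 * 0.49^1.5 = 1.76 * 2.5 * 0.343000

1.5092 m^3/s


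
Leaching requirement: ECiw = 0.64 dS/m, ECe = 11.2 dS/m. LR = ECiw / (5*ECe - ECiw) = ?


LR = ECiw / (5*ECe - ECiw)
LR = 0.64 / (5*11.2 - 0.64)
LR = 0.64 / 55.3600

0.0116


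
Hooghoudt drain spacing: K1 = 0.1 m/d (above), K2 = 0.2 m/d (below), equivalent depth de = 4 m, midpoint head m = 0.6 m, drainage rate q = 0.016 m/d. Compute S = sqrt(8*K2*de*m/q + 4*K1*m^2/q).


S^2 = 8*K2*de*m/q + 4*K1*m^2/q
S^2 = 8*0.2*4*0.6/0.016 + 4*0.1*0.6^2/0.016
S = sqrt(249.0000)

15.7797 m


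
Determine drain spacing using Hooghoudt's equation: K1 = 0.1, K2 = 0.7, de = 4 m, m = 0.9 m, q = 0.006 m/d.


S^2 = 8*K2*de*m/q + 4*K1*m^2/q
S^2 = 8*0.7*4*0.9/0.006 + 4*0.1*0.9^2/0.006
S = sqrt(3414.0000)

58.4294 m


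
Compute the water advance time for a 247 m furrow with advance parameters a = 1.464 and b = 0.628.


t = (L/a)^(1/b)
t = (247/1.464)^(1/0.628)
t = 168.715847^(1/0.628)

3519.0591 min


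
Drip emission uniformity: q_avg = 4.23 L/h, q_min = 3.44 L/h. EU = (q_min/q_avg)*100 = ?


EU = (q_min/q_avg)*100 = (3.44/4.23)*100 = 81.3239%

81.3239 %


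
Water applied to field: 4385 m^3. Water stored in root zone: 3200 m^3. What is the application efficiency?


Ea = V_root / V_field * 100 = 3200 / 4385 * 100 = 72.9761%

72.9761 %


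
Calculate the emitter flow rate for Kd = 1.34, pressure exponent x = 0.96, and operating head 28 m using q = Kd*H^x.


q = Kd * H^x = 1.34 * 28^0.96 = 1.34 * 24.505959

32.8380 L/h


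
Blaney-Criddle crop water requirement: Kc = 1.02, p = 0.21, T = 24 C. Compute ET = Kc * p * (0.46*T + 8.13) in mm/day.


ET = Kc * p * (0.46*T + 8.13)
ET = 1.02 * 0.21 * (0.46*24 + 8.13)
ET = 1.02 * 0.21 * 19.1700

4.1062 mm/day


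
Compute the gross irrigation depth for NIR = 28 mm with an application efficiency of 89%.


Ea = 89% = 0.89
GID = NIR / Ea = 28 / 0.89 = 31.4607 mm

31.4607 mm


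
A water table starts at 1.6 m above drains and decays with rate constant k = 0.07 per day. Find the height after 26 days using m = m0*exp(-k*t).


m = m0 * exp(-k*t)
m = 1.6 * exp(-0.07 * 26)
m = 1.6 * exp(-1.8200)

0.2592 m


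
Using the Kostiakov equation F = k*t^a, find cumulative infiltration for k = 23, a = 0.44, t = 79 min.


F = k * t^a = 23 * 79^0.44
F = 23 * 6.838422

157.2837 mm


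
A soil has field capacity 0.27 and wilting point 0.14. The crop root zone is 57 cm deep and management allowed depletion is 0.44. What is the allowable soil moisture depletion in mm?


SMD = (FC - PWP) * d * MAD * 10
SMD = (0.27 - 0.14) * 57 * 0.44 * 10
SMD = 0.1300 * 57 * 0.44 * 10

32.6040 mm


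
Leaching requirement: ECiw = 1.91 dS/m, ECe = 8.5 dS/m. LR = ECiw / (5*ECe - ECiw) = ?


LR = ECiw / (5*ECe - ECiw)
LR = 1.91 / (5*8.5 - 1.91)
LR = 1.91 / 40.5900

0.0471


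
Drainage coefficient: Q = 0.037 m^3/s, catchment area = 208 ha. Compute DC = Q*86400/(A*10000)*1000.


DC = Q * 86400 / (A * 10000) * 1000
DC = 0.037 * 86400 / (208 * 10000) * 1000
DC = 3196800.0000 / 2080000

1.5369 mm/day


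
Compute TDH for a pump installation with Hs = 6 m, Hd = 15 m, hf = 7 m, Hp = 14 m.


TDH = Hs + Hd + hf + Hp = 6 + 15 + 7 + 14 = 42

42 m


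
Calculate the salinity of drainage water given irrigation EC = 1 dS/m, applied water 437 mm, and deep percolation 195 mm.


EC_dw = EC_iw * D_iw / D_dw
EC_dw = 1 * 437 / 195
EC_dw = 437 / 195

2.2410 dS/m


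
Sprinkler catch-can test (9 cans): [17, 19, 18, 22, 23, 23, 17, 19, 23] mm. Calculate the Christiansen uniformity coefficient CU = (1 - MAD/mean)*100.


mean = 20.111111 mm
MAD = 2.345679 mm
CU = (1 - 2.345679/20.111111)*100

88.3364 %


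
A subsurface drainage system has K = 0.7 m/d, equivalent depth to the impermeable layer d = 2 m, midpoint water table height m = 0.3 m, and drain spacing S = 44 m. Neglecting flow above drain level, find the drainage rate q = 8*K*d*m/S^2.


q = 8*K*d*m/S^2
q = 8*0.7*2*0.3/44^2
q = 3.3600 / 1936

0.0017 m/d


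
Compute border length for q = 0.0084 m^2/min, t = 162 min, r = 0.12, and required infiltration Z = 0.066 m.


L = q*t/((1+r)*Z)
L = 0.0084*162/((1+0.12)*0.066)
L = 1.3608/0.07392

18.4091 m


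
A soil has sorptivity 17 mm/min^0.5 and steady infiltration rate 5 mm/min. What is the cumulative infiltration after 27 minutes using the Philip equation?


F = S*sqrt(t) + A*t
F = 17*sqrt(27) + 5*27
F = 17*5.196152 + 135

223.3346 mm


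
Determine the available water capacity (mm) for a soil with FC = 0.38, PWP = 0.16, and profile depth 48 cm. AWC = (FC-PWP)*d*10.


AWC = (FC - PWP) * d * 10
AWC = (0.38 - 0.16) * 48 * 10
AWC = 0.2200 * 48 * 10

105.6000 mm


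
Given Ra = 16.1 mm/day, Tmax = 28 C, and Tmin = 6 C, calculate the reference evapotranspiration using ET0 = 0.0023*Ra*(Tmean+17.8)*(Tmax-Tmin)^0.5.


Tmean = (Tmax + Tmin)/2 = (28 + 6)/2 = 17.0
ET0 = 0.0023 * 16.1 * (17.0 + 17.8) * sqrt(28 - 6)
ET0 = 0.0023 * 16.1 * 34.8 * 4.690416

6.0443 mm/day


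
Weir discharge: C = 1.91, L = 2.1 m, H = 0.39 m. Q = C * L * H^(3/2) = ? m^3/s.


Q = C * L * H^(3/2) = 1.91 * 2.1 * 0.39^1.5 = 1.91 * 2.1 * 0.243555

0.9769 m^3/s


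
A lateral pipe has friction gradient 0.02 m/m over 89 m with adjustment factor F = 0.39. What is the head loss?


hf = J * L * F = 0.02 * 89 * 0.39 = 0.6942 m

0.6942 m


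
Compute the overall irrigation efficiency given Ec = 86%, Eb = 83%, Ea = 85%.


Ec = 0.86, Eb = 0.83, Ea = 0.85
E = 0.86 * 0.83 * 0.85 * 100 = 60.6730%

60.6730 %


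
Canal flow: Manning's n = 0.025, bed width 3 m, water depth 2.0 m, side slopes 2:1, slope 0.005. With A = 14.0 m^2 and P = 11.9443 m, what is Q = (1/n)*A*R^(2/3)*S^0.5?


R = A/P = 14.0/11.9443 = 1.172107
Q = (1/0.025) * 14.0 * 1.172107^(2/3) * 0.005^0.5

44.0201 m^3/s


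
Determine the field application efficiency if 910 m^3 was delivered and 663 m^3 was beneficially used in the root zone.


Ea = V_root / V_field * 100 = 663 / 910 * 100 = 72.8571%

72.8571 %


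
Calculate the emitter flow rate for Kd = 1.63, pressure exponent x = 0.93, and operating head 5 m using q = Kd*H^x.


q = Kd * H^x = 1.63 * 5^0.93 = 1.63 * 4.467269

7.2816 L/h


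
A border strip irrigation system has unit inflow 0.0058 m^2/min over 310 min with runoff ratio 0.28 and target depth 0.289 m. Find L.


L = q*t/((1+r)*Z)
L = 0.0058*310/((1+0.28)*0.289)
L = 1.798/0.36992

4.8605 m


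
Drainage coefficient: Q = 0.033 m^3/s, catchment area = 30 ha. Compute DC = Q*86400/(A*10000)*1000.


DC = Q * 86400 / (A * 10000) * 1000
DC = 0.033 * 86400 / (30 * 10000) * 1000
DC = 2851200.0000 / 300000

9.5040 mm/day


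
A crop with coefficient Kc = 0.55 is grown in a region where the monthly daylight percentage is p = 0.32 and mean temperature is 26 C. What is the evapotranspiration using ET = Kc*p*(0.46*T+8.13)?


ET = Kc * p * (0.46*T + 8.13)
ET = 0.55 * 0.32 * (0.46*26 + 8.13)
ET = 0.55 * 0.32 * 20.0900

3.5358 mm/day


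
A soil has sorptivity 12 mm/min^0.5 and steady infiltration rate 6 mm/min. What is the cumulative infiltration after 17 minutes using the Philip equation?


F = S*sqrt(t) + A*t
F = 12*sqrt(17) + 6*17
F = 12*4.123106 + 102

151.4773 mm


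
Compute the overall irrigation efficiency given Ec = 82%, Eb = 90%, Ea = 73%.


Ec = 0.82, Eb = 0.9, Ea = 0.73
E = 0.82 * 0.9 * 0.73 * 100 = 53.8740%

53.8740 %


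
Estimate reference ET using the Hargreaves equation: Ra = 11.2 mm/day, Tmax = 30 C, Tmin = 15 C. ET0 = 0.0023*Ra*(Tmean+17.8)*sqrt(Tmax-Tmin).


Tmean = (Tmax + Tmin)/2 = (30 + 15)/2 = 22.5
ET0 = 0.0023 * 11.2 * (22.5 + 17.8) * sqrt(30 - 15)
ET0 = 0.0023 * 11.2 * 40.3 * 3.872983

4.0207 mm/day


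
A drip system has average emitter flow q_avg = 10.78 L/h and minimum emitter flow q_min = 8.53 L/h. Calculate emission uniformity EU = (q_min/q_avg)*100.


EU = (q_min/q_avg)*100 = (8.53/10.78)*100 = 79.1280%

79.1280 %


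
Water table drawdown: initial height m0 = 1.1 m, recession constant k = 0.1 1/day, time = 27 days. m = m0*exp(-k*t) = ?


m = m0 * exp(-k*t)
m = 1.1 * exp(-0.1 * 27)
m = 1.1 * exp(-2.7000)

0.0739 m


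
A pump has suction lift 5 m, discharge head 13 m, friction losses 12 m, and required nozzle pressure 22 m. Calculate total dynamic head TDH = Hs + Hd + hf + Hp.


TDH = Hs + Hd + hf + Hp = 5 + 13 + 12 + 22 = 52

52 m


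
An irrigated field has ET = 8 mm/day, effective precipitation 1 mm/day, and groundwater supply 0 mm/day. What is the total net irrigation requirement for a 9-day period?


Daily deficit = ET - Pe - GW = 8 - 1 - 0 = 7 mm/day
NIR = 7 * 9 = 63 mm

63.0000 mm


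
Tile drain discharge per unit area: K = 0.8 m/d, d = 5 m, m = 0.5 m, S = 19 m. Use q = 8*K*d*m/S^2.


q = 8*K*d*m/S^2
q = 8*0.8*5*0.5/19^2
q = 16.0000 / 361

0.0443 m/d


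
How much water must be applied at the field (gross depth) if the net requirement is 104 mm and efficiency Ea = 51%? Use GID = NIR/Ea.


Ea = 51% = 0.51
GID = NIR / Ea = 104 / 0.51 = 203.9216 mm

203.9216 mm


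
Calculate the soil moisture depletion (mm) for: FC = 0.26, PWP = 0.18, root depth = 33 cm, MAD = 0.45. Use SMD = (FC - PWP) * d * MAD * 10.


SMD = (FC - PWP) * d * MAD * 10
SMD = (0.26 - 0.18) * 33 * 0.45 * 10
SMD = 0.0800 * 33 * 0.45 * 10

11.8800 mm


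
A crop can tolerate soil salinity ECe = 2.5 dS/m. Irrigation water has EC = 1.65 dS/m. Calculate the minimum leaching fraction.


LR = ECiw / (5*ECe - ECiw)
LR = 1.65 / (5*2.5 - 1.65)
LR = 1.65 / 10.8500

0.1521


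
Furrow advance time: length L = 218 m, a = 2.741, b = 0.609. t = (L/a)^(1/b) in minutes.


t = (L/a)^(1/b)
t = (218/2.741)^(1/0.609)
t = 79.533017^(1/0.609)

1320.5887 min


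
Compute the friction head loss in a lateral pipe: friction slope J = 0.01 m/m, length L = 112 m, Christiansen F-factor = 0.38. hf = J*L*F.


hf = J * L * F = 0.01 * 112 * 0.38 = 0.4256 m

0.4256 m


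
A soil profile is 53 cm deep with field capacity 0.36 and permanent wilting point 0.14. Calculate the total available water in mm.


AWC = (FC - PWP) * d * 10
AWC = (0.36 - 0.14) * 53 * 10
AWC = 0.2200 * 53 * 10

116.6000 mm


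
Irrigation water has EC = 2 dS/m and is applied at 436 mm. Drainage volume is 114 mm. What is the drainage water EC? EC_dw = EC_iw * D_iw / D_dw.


EC_dw = EC_iw * D_iw / D_dw
EC_dw = 2 * 436 / 114
EC_dw = 872 / 114

7.6491 dS/m


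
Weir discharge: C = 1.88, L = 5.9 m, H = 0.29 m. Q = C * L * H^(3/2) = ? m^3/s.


Q = C * L * H^(3/2) = 1.88 * 5.9 * 0.29^1.5 = 1.88 * 5.9 * 0.156170

1.7322 m^3/s


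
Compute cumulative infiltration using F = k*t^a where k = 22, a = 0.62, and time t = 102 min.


F = k * t^a = 22 * 102^0.62
F = 22 * 17.592684

387.0390 mm


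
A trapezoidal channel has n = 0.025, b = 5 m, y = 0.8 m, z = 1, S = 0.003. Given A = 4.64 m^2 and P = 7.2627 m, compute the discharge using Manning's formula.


R = A/P = 4.64/7.2627 = 0.638881
Q = (1/0.025) * 4.64 * 0.638881^(2/3) * 0.003^0.5

7.5408 m^3/s


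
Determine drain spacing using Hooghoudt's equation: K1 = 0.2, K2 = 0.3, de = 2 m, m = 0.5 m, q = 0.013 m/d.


S^2 = 8*K2*de*m/q + 4*K1*m^2/q
S^2 = 8*0.3*2*0.5/0.013 + 4*0.2*0.5^2/0.013
S = sqrt(200.0000)

14.1421 m


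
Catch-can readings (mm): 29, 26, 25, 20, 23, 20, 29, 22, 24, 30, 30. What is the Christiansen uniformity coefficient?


mean = 25.272727 mm
MAD = 3.206612 mm
CU = (1 - 3.206612/25.272727)*100

87.3120 %


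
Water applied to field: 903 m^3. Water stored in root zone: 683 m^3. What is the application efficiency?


Ea = V_root / V_field * 100 = 683 / 903 * 100 = 75.6368%

75.6368 %


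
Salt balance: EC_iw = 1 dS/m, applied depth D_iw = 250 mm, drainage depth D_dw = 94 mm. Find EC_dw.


EC_dw = EC_iw * D_iw / D_dw
EC_dw = 1 * 250 / 94
EC_dw = 250 / 94

2.6596 dS/m


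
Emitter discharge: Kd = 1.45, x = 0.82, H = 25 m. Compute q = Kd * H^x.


q = Kd * H^x = 1.45 * 25^0.82 = 1.45 * 14.005893

20.3085 L/h


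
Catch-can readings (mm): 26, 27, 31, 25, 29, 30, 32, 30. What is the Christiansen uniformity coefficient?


mean = 28.750000 mm
MAD = 2.062500 mm
CU = (1 - 2.062500/28.750000)*100

92.8261 %


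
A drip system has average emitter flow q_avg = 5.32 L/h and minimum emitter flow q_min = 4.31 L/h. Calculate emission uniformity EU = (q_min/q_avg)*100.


EU = (q_min/q_avg)*100 = (4.31/5.32)*100 = 81.0150%

81.0150 %


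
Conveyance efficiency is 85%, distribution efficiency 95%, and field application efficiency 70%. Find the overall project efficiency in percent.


Ec = 0.85, Eb = 0.95, Ea = 0.7
E = 0.85 * 0.95 * 0.7 * 100 = 56.5250%

56.5250 %


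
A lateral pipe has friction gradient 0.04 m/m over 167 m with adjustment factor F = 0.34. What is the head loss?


hf = J * L * F = 0.04 * 167 * 0.34 = 2.2712 m

2.2712 m


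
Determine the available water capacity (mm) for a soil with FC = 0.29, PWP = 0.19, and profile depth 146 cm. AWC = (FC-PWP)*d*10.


AWC = (FC - PWP) * d * 10
AWC = (0.29 - 0.19) * 146 * 10
AWC = 0.1000 * 146 * 10

146.0000 mm


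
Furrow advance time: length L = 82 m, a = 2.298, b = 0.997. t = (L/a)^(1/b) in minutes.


t = (L/a)^(1/b)
t = (82/2.298)^(1/0.997)
t = 35.683203^(1/0.997)

36.0691 min


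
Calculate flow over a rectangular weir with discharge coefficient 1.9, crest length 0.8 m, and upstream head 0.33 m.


Q = C * L * H^(3/2) = 1.9 * 0.8 * 0.33^1.5 = 1.9 * 0.8 * 0.189571

0.2881 m^3/s


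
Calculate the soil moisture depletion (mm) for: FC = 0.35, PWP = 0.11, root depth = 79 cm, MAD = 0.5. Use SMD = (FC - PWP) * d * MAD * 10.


SMD = (FC - PWP) * d * MAD * 10
SMD = (0.35 - 0.11) * 79 * 0.5 * 10
SMD = 0.2400 * 79 * 0.5 * 10

94.8000 mm


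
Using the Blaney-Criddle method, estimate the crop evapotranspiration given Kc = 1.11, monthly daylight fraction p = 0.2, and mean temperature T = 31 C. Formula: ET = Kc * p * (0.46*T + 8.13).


ET = Kc * p * (0.46*T + 8.13)
ET = 1.11 * 0.2 * (0.46*31 + 8.13)
ET = 1.11 * 0.2 * 22.3900

4.9706 mm/day


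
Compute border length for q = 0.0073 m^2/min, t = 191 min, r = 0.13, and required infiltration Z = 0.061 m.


L = q*t/((1+r)*Z)
L = 0.0073*191/((1+0.13)*0.061)
L = 1.3943/0.06893

20.2278 m


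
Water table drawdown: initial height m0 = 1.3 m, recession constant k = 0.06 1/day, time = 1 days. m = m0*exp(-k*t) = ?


m = m0 * exp(-k*t)
m = 1.3 * exp(-0.06 * 1)
m = 1.3 * exp(-0.0600)

1.2243 m


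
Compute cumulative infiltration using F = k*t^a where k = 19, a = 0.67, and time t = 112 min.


F = k * t^a = 19 * 112^0.67
F = 19 * 23.603482

448.4662 mm


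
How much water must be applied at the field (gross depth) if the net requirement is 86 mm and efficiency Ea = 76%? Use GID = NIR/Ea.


Ea = 76% = 0.76
GID = NIR / Ea = 86 / 0.76 = 113.1579 mm

113.1579 mm


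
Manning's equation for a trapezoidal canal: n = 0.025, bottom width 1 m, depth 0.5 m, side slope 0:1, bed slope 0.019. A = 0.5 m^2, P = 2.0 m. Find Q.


R = A/P = 0.5/2.0 = 0.250000
Q = (1/0.025) * 0.5 * 0.250000^(2/3) * 0.019^0.5

1.0940 m^3/s


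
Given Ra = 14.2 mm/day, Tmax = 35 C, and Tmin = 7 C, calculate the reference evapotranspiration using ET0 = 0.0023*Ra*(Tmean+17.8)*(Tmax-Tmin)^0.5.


Tmean = (Tmax + Tmin)/2 = (35 + 7)/2 = 21.0
ET0 = 0.0023 * 14.2 * (21.0 + 17.8) * sqrt(35 - 7)
ET0 = 0.0023 * 14.2 * 38.8 * 5.291503

6.7054 mm/day


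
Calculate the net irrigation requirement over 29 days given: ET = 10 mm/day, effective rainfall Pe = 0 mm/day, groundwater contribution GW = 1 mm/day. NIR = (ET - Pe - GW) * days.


Daily deficit = ET - Pe - GW = 10 - 0 - 1 = 9 mm/day
NIR = 9 * 29 = 261 mm

261.0000 mm


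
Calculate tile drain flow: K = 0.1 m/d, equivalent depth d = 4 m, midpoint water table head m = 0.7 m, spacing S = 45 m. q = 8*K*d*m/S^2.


q = 8*K*d*m/S^2
q = 8*0.1*4*0.7/45^2
q = 2.2400 / 2025

0.0011 m/d


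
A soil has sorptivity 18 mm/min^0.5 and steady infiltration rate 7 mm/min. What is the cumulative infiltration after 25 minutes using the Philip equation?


F = S*sqrt(t) + A*t
F = 18*sqrt(25) + 7*25
F = 18*5.000000 + 175

265.0000 mm


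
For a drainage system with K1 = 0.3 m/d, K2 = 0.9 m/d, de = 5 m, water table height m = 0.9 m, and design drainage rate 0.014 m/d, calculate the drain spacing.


S^2 = 8*K2*de*m/q + 4*K1*m^2/q
S^2 = 8*0.9*5*0.9/0.014 + 4*0.3*0.9^2/0.014
S = sqrt(2383.7143)

48.8233 m


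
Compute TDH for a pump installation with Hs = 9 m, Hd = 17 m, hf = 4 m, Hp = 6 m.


TDH = Hs + Hd + hf + Hp = 9 + 17 + 4 + 6 = 36

36 m


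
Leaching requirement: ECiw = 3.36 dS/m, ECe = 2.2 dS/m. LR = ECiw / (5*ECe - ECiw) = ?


LR = ECiw / (5*ECe - ECiw)
LR = 3.36 / (5*2.2 - 3.36)
LR = 3.36 / 7.6400

0.4398


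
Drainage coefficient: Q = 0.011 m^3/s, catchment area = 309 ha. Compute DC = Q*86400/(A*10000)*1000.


DC = Q * 86400 / (A * 10000) * 1000
DC = 0.011 * 86400 / (309 * 10000) * 1000
DC = 950400.0000 / 3090000

0.3076 mm/day


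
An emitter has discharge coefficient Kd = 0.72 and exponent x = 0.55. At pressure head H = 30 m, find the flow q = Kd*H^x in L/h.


q = Kd * H^x = 0.72 * 30^0.55 = 0.72 * 6.492571

4.6747 L/h


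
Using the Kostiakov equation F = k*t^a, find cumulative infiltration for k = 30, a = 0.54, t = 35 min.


F = k * t^a = 30 * 35^0.54
F = 30 * 6.820194

204.6058 mm


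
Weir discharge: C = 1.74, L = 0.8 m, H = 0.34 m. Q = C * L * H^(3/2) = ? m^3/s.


Q = C * L * H^(3/2) = 1.74 * 0.8 * 0.34^1.5 = 1.74 * 0.8 * 0.198252

0.2760 m^3/s


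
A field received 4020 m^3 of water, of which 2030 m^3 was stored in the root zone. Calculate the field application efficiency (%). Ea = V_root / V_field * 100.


Ea = V_root / V_field * 100 = 2030 / 4020 * 100 = 50.4975%

50.4975 %


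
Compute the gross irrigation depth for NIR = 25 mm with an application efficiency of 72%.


Ea = 72% = 0.72
GID = NIR / Ea = 25 / 0.72 = 34.7222 mm

34.7222 mm


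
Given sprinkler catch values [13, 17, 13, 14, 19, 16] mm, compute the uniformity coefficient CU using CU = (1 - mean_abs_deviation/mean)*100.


mean = 15.333333 mm
MAD = 2.000000 mm
CU = (1 - 2.000000/15.333333)*100

86.9565 %


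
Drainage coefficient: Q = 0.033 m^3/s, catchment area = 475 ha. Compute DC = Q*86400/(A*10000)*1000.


DC = Q * 86400 / (A * 10000) * 1000
DC = 0.033 * 86400 / (475 * 10000) * 1000
DC = 2851200.0000 / 4750000

0.6003 mm/day


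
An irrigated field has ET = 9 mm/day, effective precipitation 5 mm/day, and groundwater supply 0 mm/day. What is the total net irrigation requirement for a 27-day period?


Daily deficit = ET - Pe - GW = 9 - 5 - 0 = 4 mm/day
NIR = 4 * 27 = 108 mm

108.0000 mm


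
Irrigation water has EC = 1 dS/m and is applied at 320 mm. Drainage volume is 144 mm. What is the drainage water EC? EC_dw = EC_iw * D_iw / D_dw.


EC_dw = EC_iw * D_iw / D_dw
EC_dw = 1 * 320 / 144
EC_dw = 320 / 144

2.2222 dS/m


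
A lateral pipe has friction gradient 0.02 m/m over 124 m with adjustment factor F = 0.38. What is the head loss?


hf = J * L * F = 0.02 * 124 * 0.38 = 0.9424 m

0.9424 m


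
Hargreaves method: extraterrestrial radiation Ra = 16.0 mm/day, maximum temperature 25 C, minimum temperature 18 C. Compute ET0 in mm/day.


Tmean = (Tmax + Tmin)/2 = (25 + 18)/2 = 21.5
ET0 = 0.0023 * 16.0 * (21.5 + 17.8) * sqrt(25 - 18)
ET0 = 0.0023 * 16.0 * 39.3 * 2.645751

3.8264 mm/day


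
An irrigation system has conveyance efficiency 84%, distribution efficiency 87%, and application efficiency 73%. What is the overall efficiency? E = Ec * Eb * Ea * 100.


Ec = 0.84, Eb = 0.87, Ea = 0.73
E = 0.84 * 0.87 * 0.73 * 100 = 53.3484%

53.3484 %


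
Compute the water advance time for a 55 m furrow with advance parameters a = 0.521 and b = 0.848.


t = (L/a)^(1/b)
t = (55/0.521)^(1/0.848)
t = 105.566219^(1/0.848)

243.3505 min


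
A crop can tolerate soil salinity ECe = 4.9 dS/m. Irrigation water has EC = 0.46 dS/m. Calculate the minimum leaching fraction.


LR = ECiw / (5*ECe - ECiw)
LR = 0.46 / (5*4.9 - 0.46)
LR = 0.46 / 24.0400

0.0191


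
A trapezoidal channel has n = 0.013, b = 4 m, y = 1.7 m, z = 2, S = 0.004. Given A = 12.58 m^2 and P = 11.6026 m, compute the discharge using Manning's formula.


R = A/P = 12.58/11.6026 = 1.084240
Q = (1/0.013) * 12.58 * 1.084240^(2/3) * 0.004^0.5

64.5928 m^3/s


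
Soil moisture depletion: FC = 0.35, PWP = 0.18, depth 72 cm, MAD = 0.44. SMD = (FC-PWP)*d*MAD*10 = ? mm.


SMD = (FC - PWP) * d * MAD * 10
SMD = (0.35 - 0.18) * 72 * 0.44 * 10
SMD = 0.1700 * 72 * 0.44 * 10

53.8560 mm


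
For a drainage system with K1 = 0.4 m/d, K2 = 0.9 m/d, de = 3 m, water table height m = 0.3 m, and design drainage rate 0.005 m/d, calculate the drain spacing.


S^2 = 8*K2*de*m/q + 4*K1*m^2/q
S^2 = 8*0.9*3*0.3/0.005 + 4*0.4*0.3^2/0.005
S = sqrt(1324.8000)

36.3978 m


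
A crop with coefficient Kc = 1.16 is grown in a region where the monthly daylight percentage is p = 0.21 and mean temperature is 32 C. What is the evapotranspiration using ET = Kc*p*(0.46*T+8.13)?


ET = Kc * p * (0.46*T + 8.13)
ET = 1.16 * 0.21 * (0.46*32 + 8.13)
ET = 1.16 * 0.21 * 22.8500

5.5663 mm/day


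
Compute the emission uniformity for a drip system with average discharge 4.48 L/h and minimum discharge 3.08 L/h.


EU = (q_min/q_avg)*100 = (3.08/4.48)*100 = 68.7500%

68.7500 %


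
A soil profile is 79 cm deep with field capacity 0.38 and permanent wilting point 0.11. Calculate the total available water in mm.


AWC = (FC - PWP) * d * 10
AWC = (0.38 - 0.11) * 79 * 10
AWC = 0.2700 * 79 * 10

213.3000 mm


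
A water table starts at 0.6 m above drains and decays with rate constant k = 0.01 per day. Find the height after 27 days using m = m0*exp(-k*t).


m = m0 * exp(-k*t)
m = 0.6 * exp(-0.01 * 27)
m = 0.6 * exp(-0.2700)

0.4580 m


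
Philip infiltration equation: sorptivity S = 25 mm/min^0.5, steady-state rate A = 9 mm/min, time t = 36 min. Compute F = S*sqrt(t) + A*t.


F = S*sqrt(t) + A*t
F = 25*sqrt(36) + 9*36
F = 25*6.000000 + 324

474.0000 mm


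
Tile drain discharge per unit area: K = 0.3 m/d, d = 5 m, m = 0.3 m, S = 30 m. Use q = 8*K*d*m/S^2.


q = 8*K*d*m/S^2
q = 8*0.3*5*0.3/30^2
q = 3.6000 / 900

0.0040 m/d


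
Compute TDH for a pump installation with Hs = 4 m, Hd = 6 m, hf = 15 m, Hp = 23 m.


TDH = Hs + Hd + hf + Hp = 4 + 6 + 15 + 23 = 48

48 m


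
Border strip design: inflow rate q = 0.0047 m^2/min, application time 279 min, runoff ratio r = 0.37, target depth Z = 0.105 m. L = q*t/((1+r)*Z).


L = q*t/((1+r)*Z)
L = 0.0047*279/((1+0.37)*0.105)
L = 1.3113/0.14385

9.1157 m


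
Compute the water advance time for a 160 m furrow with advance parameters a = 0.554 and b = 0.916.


t = (L/a)^(1/b)
t = (160/0.554)^(1/0.916)
t = 288.808664^(1/0.916)

485.5743 min


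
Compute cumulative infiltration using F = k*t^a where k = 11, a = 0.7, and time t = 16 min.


F = k * t^a = 11 * 16^0.7
F = 11 * 6.964405

76.6085 mm


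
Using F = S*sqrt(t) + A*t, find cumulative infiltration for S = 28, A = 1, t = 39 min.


F = S*sqrt(t) + A*t
F = 28*sqrt(39) + 1*39
F = 28*6.244998 + 39

213.8599 mm


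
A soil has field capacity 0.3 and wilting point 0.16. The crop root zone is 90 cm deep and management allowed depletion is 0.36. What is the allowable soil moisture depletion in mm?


SMD = (FC - PWP) * d * MAD * 10
SMD = (0.3 - 0.16) * 90 * 0.36 * 10
SMD = 0.1400 * 90 * 0.36 * 10

45.3600 mm


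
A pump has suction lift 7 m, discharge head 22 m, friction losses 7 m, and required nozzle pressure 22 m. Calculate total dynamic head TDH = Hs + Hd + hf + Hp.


TDH = Hs + Hd + hf + Hp = 7 + 22 + 7 + 22 = 58

58 m


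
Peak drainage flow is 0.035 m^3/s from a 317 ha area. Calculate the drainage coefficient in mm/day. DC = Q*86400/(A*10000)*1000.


DC = Q * 86400 / (A * 10000) * 1000
DC = 0.035 * 86400 / (317 * 10000) * 1000
DC = 3024000.0000 / 3170000

0.9539 mm/day


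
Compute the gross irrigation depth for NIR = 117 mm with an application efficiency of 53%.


Ea = 53% = 0.53
GID = NIR / Ea = 117 / 0.53 = 220.7547 mm

220.7547 mm


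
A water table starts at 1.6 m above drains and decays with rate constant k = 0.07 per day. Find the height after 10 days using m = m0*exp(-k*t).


m = m0 * exp(-k*t)
m = 1.6 * exp(-0.07 * 10)
m = 1.6 * exp(-0.7000)

0.7945 m


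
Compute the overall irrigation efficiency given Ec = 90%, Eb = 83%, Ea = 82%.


Ec = 0.9, Eb = 0.83, Ea = 0.82
E = 0.9 * 0.83 * 0.82 * 100 = 61.2540%

61.2540 %


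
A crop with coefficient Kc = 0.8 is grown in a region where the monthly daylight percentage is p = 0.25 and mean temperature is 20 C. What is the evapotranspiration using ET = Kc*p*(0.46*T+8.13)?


ET = Kc * p * (0.46*T + 8.13)
ET = 0.8 * 0.25 * (0.46*20 + 8.13)
ET = 0.8 * 0.25 * 17.3300

3.4660 mm/day


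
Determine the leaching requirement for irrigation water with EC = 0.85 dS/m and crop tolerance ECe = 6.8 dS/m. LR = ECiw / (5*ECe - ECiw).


LR = ECiw / (5*ECe - ECiw)
LR = 0.85 / (5*6.8 - 0.85)
LR = 0.85 / 33.1500

0.0256


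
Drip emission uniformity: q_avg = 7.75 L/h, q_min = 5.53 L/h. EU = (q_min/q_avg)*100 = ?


EU = (q_min/q_avg)*100 = (5.53/7.75)*100 = 71.3548%

71.3548 %


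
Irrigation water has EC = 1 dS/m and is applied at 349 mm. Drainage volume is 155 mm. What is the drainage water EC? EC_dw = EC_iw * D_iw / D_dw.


EC_dw = EC_iw * D_iw / D_dw
EC_dw = 1 * 349 / 155
EC_dw = 349 / 155

2.2516 dS/m


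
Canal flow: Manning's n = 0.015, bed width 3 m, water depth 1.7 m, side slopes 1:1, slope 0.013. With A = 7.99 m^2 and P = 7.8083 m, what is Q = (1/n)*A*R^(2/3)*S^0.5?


R = A/P = 7.99/7.8083 = 1.023270
Q = (1/0.015) * 7.99 * 1.023270^(2/3) * 0.013^0.5

61.6719 m^3/s


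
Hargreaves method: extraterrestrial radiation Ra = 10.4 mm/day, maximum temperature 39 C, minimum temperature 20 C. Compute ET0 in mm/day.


Tmean = (Tmax + Tmin)/2 = (39 + 20)/2 = 29.5
ET0 = 0.0023 * 10.4 * (29.5 + 17.8) * sqrt(39 - 20)
ET0 = 0.0023 * 10.4 * 47.3 * 4.358899

4.9317 mm/day


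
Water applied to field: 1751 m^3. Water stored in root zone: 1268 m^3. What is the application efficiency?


Ea = V_root / V_field * 100 = 1268 / 1751 * 100 = 72.4158%

72.4158 %


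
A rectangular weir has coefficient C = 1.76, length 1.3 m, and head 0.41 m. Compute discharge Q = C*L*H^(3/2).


Q = C * L * H^(3/2) = 1.76 * 1.3 * 0.41^1.5 = 1.76 * 1.3 * 0.262528

0.6007 m^3/s


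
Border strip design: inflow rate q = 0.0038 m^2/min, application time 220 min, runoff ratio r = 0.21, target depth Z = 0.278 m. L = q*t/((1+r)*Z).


L = q*t/((1+r)*Z)
L = 0.0038*220/((1+0.21)*0.278)
L = 0.836/0.33638

2.4853 m


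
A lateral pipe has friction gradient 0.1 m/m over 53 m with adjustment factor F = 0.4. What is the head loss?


hf = J * L * F = 0.1 * 53 * 0.4 = 2.1200 m

2.1200 m


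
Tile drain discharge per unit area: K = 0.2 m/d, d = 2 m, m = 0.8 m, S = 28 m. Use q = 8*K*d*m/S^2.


q = 8*K*d*m/S^2
q = 8*0.2*2*0.8/28^2
q = 2.5600 / 784

0.0033 m/d


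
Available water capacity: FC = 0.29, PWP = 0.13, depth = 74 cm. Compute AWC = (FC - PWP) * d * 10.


AWC = (FC - PWP) * d * 10
AWC = (0.29 - 0.13) * 74 * 10
AWC = 0.1600 * 74 * 10

118.4000 mm


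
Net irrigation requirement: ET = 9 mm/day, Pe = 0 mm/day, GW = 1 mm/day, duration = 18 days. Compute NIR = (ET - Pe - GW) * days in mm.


Daily deficit = ET - Pe - GW = 9 - 0 - 1 = 8 mm/day
NIR = 8 * 18 = 144 mm

144.0000 mm


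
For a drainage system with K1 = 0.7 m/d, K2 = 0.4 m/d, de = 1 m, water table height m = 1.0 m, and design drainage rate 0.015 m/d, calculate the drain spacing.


S^2 = 8*K2*de*m/q + 4*K1*m^2/q
S^2 = 8*0.4*1*1.0/0.015 + 4*0.7*1.0^2/0.015
S = sqrt(400.0000)

20.0000 m


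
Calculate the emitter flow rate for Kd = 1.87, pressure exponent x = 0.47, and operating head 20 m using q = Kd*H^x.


q = Kd * H^x = 1.87 * 20^0.47 = 1.87 * 4.087748

7.6441 L/h


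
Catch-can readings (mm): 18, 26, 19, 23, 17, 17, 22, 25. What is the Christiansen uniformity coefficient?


mean = 20.875000 mm
MAD = 3.125000 mm
CU = (1 - 3.125000/20.875000)*100

85.0299 %


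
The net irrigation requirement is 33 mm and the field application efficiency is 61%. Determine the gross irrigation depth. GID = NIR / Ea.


Ea = 61% = 0.61
GID = NIR / Ea = 33 / 0.61 = 54.0984 mm

54.0984 mm


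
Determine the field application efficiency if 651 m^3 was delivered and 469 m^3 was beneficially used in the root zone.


Ea = V_root / V_field * 100 = 469 / 651 * 100 = 72.0430%

72.0430 %


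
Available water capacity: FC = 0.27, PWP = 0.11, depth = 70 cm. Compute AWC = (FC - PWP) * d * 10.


AWC = (FC - PWP) * d * 10
AWC = (0.27 - 0.11) * 70 * 10
AWC = 0.1600 * 70 * 10

112.0000 mm


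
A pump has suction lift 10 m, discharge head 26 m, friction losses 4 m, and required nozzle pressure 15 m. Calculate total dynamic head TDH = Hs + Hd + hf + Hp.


TDH = Hs + Hd + hf + Hp = 10 + 26 + 4 + 15 = 55

55 m


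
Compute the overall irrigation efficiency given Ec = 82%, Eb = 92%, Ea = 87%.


Ec = 0.82, Eb = 0.92, Ea = 0.87
E = 0.82 * 0.92 * 0.87 * 100 = 65.6328%

65.6328 %


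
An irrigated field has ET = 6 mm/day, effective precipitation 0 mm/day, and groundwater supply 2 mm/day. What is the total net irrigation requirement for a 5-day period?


Daily deficit = ET - Pe - GW = 6 - 0 - 2 = 4 mm/day
NIR = 4 * 5 = 20 mm

20.0000 mm


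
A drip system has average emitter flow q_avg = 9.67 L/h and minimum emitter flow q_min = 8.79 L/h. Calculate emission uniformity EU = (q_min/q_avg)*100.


EU = (q_min/q_avg)*100 = (8.79/9.67)*100 = 90.8997%

90.8997 %


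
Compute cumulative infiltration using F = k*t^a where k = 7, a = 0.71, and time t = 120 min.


F = k * t^a = 7 * 120^0.71
F = 7 * 29.937717

209.5640 mm


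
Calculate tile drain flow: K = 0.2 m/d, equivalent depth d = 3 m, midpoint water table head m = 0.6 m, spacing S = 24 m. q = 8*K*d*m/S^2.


q = 8*K*d*m/S^2
q = 8*0.2*3*0.6/24^2
q = 2.8800 / 576

0.0050 m/d


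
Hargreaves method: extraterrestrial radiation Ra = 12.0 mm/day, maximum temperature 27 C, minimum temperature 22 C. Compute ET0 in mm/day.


Tmean = (Tmax + Tmin)/2 = (27 + 22)/2 = 24.5
ET0 = 0.0023 * 12.0 * (24.5 + 17.8) * sqrt(27 - 22)
ET0 = 0.0023 * 12.0 * 42.3 * 2.236068

2.6106 mm/day


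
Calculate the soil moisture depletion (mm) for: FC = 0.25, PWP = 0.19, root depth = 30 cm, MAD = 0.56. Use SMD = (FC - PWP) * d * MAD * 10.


SMD = (FC - PWP) * d * MAD * 10
SMD = (0.25 - 0.19) * 30 * 0.56 * 10
SMD = 0.0600 * 30 * 0.56 * 10

10.0800 mm


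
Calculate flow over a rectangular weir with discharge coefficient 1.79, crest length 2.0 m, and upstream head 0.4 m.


Q = C * L * H^(3/2) = 1.79 * 2.0 * 0.4^1.5 = 1.79 * 2.0 * 0.252982

0.9057 m^3/s


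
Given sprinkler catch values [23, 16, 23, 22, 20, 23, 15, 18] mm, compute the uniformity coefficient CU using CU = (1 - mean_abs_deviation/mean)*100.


mean = 20.000000 mm
MAD = 2.750000 mm
CU = (1 - 2.750000/20.000000)*100

86.2500 %


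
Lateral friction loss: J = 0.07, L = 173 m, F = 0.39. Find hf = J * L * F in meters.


hf = J * L * F = 0.07 * 173 * 0.39 = 4.7229 m

4.7229 m


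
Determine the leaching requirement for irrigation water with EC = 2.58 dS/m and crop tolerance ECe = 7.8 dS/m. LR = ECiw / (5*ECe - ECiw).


LR = ECiw / (5*ECe - ECiw)
LR = 2.58 / (5*7.8 - 2.58)
LR = 2.58 / 36.4200

0.0708


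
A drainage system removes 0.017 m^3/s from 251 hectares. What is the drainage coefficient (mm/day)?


DC = Q * 86400 / (A * 10000) * 1000
DC = 0.017 * 86400 / (251 * 10000) * 1000
DC = 1468800.0000 / 2510000

0.5852 mm/day


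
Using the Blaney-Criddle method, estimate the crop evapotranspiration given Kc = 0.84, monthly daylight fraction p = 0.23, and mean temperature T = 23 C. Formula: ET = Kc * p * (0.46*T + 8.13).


ET = Kc * p * (0.46*T + 8.13)
ET = 0.84 * 0.23 * (0.46*23 + 8.13)
ET = 0.84 * 0.23 * 18.7100

3.6148 mm/day


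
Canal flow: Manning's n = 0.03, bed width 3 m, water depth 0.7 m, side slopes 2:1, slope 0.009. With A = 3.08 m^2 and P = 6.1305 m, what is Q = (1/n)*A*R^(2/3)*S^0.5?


R = A/P = 3.08/6.1305 = 0.502406
Q = (1/0.03) * 3.08 * 0.502406^(2/3) * 0.009^0.5

6.1554 m^3/s


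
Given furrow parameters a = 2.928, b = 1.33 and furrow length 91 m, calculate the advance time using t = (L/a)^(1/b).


t = (L/a)^(1/b)
t = (91/2.928)^(1/1.33)
t = 31.079235^(1/1.33)

13.2482 min


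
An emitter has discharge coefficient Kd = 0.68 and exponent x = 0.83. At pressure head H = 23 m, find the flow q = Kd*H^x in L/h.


q = Kd * H^x = 0.68 * 23^0.83 = 0.68 * 13.496902

9.1779 L/h


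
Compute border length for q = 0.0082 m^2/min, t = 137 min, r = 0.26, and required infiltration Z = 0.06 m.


L = q*t/((1+r)*Z)
L = 0.0082*137/((1+0.26)*0.06)
L = 1.1234/0.0756

14.8598 m


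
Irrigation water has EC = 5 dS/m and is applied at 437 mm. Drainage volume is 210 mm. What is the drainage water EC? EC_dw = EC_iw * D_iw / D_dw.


EC_dw = EC_iw * D_iw / D_dw
EC_dw = 5 * 437 / 210
EC_dw = 2185 / 210

10.4048 dS/m


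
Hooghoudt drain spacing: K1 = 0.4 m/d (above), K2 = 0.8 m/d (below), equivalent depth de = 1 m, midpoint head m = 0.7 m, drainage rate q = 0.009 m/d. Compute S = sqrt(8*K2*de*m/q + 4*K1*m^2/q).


S^2 = 8*K2*de*m/q + 4*K1*m^2/q
S^2 = 8*0.8*1*0.7/0.009 + 4*0.4*0.7^2/0.009
S = sqrt(584.8889)

24.1845 m


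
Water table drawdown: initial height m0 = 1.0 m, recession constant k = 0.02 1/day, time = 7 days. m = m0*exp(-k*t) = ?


m = m0 * exp(-k*t)
m = 1.0 * exp(-0.02 * 7)
m = 1.0 * exp(-0.1400)

0.8694 m


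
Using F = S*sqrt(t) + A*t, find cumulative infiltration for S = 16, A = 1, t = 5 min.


F = S*sqrt(t) + A*t
F = 16*sqrt(5) + 1*5
F = 16*2.236068 + 5

40.7771 mm


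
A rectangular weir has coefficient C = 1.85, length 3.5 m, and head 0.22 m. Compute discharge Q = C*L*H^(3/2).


Q = C * L * H^(3/2) = 1.85 * 3.5 * 0.22^1.5 = 1.85 * 3.5 * 0.103189

0.6681 m^3/s


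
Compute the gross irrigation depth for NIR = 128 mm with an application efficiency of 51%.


Ea = 51% = 0.51
GID = NIR / Ea = 128 / 0.51 = 250.9804 mm

250.9804 mm


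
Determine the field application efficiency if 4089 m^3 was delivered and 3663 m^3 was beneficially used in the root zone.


Ea = V_root / V_field * 100 = 3663 / 4089 * 100 = 89.5818%

89.5818 %


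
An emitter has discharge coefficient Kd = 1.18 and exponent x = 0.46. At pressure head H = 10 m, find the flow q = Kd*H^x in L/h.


q = Kd * H^x = 1.18 * 10^0.46 = 1.18 * 2.884032

3.4032 L/h


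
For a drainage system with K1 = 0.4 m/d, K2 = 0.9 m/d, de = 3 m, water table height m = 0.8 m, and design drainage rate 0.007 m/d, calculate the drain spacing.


S^2 = 8*K2*de*m/q + 4*K1*m^2/q
S^2 = 8*0.9*3*0.8/0.007 + 4*0.4*0.8^2/0.007
S = sqrt(2614.8571)

51.1357 m


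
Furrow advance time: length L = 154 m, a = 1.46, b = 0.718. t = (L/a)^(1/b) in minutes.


t = (L/a)^(1/b)
t = (154/1.46)^(1/0.718)
t = 105.479452^(1/0.718)

657.3286 min


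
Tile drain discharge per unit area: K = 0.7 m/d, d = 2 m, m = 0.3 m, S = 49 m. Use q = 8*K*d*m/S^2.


q = 8*K*d*m/S^2
q = 8*0.7*2*0.3/49^2
q = 3.3600 / 2401

0.0014 m/d


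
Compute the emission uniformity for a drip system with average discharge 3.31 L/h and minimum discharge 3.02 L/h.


EU = (q_min/q_avg)*100 = (3.02/3.31)*100 = 91.2387%

91.2387 %


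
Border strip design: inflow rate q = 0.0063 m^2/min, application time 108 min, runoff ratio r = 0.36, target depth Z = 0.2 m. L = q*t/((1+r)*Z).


L = q*t/((1+r)*Z)
L = 0.0063*108/((1+0.36)*0.2)
L = 0.6804/0.272

2.5015 m


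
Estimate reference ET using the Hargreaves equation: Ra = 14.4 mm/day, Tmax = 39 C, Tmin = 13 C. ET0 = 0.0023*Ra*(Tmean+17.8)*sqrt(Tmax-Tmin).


Tmean = (Tmax + Tmin)/2 = (39 + 13)/2 = 26.0
ET0 = 0.0023 * 14.4 * (26.0 + 17.8) * sqrt(39 - 13)
ET0 = 0.0023 * 14.4 * 43.8 * 5.099020

7.3969 mm/day


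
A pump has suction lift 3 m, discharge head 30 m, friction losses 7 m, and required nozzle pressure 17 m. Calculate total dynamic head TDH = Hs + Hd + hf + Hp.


TDH = Hs + Hd + hf + Hp = 3 + 30 + 7 + 17 = 57

57 m


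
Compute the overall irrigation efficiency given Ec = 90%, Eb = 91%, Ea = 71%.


Ec = 0.9, Eb = 0.91, Ea = 0.71
E = 0.9 * 0.91 * 0.71 * 100 = 58.1490%

58.1490 %


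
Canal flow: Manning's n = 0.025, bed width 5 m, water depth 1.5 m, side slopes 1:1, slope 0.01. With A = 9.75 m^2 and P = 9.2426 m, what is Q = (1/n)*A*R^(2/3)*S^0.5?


R = A/P = 9.75/9.2426 = 1.054898
Q = (1/0.025) * 9.75 * 1.054898^(2/3) * 0.01^0.5

40.4146 m^3/s


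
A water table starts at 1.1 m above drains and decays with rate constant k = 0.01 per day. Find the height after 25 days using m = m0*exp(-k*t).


m = m0 * exp(-k*t)
m = 1.1 * exp(-0.01 * 25)
m = 1.1 * exp(-0.2500)

0.8567 m


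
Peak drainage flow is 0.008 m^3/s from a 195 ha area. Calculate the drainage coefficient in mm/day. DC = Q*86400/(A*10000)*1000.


DC = Q * 86400 / (A * 10000) * 1000
DC = 0.008 * 86400 / (195 * 10000) * 1000
DC = 691200.0000 / 1950000

0.3545 mm/day


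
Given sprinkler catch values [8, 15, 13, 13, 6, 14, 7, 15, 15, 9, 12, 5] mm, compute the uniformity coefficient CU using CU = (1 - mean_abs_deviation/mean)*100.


mean = 11.000000 mm
MAD = 3.333333 mm
CU = (1 - 3.333333/11.000000)*100

69.6970 %


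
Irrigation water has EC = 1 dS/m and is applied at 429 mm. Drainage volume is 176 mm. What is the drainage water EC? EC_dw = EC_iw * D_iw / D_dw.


EC_dw = EC_iw * D_iw / D_dw
EC_dw = 1 * 429 / 176
EC_dw = 429 / 176

2.4375 dS/m


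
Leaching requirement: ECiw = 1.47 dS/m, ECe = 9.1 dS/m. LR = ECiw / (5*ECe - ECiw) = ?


LR = ECiw / (5*ECe - ECiw)
LR = 1.47 / (5*9.1 - 1.47)
LR = 1.47 / 44.0300

0.0334


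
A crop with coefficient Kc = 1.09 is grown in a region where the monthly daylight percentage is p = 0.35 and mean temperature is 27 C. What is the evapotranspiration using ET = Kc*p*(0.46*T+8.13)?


ET = Kc * p * (0.46*T + 8.13)
ET = 1.09 * 0.35 * (0.46*27 + 8.13)
ET = 1.09 * 0.35 * 20.5500

7.8398 mm/day


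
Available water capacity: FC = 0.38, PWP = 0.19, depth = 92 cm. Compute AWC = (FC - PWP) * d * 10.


AWC = (FC - PWP) * d * 10
AWC = (0.38 - 0.19) * 92 * 10
AWC = 0.1900 * 92 * 10

174.8000 mm


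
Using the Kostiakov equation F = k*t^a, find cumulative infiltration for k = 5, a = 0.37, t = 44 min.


F = k * t^a = 5 * 44^0.37
F = 5 * 4.055809

20.2790 mm
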